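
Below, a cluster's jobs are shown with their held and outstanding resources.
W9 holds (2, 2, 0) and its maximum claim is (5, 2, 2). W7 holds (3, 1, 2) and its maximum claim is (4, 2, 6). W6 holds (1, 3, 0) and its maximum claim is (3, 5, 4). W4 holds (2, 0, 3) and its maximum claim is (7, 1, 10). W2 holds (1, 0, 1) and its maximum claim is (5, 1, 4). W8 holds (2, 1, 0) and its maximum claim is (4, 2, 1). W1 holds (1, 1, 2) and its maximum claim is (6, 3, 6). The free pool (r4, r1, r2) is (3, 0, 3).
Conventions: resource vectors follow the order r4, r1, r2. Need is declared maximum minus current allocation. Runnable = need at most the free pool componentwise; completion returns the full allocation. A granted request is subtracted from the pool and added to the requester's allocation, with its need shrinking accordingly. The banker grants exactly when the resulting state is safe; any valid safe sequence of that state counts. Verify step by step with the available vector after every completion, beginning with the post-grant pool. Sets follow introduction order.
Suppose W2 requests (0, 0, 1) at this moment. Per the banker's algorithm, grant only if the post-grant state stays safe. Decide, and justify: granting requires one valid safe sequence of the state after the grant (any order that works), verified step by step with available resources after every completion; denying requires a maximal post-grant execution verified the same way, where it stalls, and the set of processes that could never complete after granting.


GRANT. The post-grant state is safe; one safe sequence: W9, W2, W1, W8, W7, W4, W6.
Key observation: granting shrinks the pool to (3, 0, 2), yet W9 still fits and the chain goes through.
Check on the post-grant state, step by step:
  pool = (3, 0, 2)
  run W9 (needs (3, 0, 2), free (3, 0, 2)); after release of (2, 2, 0) the pool is (5, 2, 2)
  run W2 (needs (4, 1, 2), free (5, 2, 2)); after release of (1, 0, 2) the pool is (6, 2, 4)
  run W1 (needs (5, 2, 4), free (6, 2, 4)); after release of (1, 1, 2) the pool is (7, 3, 6)
  run W8 (needs (2, 1, 1), free (7, 3, 6)); after release of (2, 1, 0) the pool is (9, 4, 6)
  run W7 (needs (1, 1, 4), free (9, 4, 6)); after release of (3, 1, 2) the pool is (12, 5, 8)
  run W4 (needs (5, 1, 7), free (12, 5, 8)); after release of (2, 0, 3) the pool is (14, 5, 11)
  run W6 (needs (2, 2, 4), free (14, 5, 11)); after release of (1, 3, 0) the pool is (15, 8, 11)


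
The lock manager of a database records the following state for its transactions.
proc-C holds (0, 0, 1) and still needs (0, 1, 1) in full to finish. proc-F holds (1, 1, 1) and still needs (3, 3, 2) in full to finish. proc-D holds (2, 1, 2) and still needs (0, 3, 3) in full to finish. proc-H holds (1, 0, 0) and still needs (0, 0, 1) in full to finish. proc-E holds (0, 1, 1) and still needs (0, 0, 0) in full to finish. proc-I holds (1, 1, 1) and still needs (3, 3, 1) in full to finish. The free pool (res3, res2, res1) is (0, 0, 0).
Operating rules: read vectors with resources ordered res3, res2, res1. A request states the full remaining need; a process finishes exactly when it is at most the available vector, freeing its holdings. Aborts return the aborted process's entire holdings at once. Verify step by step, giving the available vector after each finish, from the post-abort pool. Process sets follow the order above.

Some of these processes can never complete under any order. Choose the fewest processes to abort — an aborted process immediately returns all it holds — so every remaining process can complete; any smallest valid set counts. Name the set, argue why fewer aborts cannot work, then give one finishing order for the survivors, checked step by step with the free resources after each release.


Abort proc-F and proc-I.
Key observation: proc-D could never have finished before the abort; with (2, 2, 2) returned by proc-F and proc-I, it fits at step 4.
Why nothing smaller works — every single abort fails: proc-C alone leaves proc-F blocked (short on res3 and res2); proc-F alone leaves proc-D blocked (short on res2); proc-D alone leaves proc-F blocked (short on res2); proc-H alone leaves proc-F blocked (short on res3 and res2); proc-E alone leaves proc-F blocked (short on res3 and res2); proc-I alone leaves proc-F blocked (short on res3 and res2).
One survivor order: proc-C, proc-E, proc-H, proc-D. Verifying each step (post-abort pool first):
  pool = (2, 2, 2)
  proc-C needs (0, 1, 1) <= (2, 2, 2) -> finishes; pool += (0, 0, 1) = (2, 2, 3)
  proc-E needs (0, 0, 0) <= (2, 2, 3) -> finishes; pool += (0, 1, 1) = (2, 3, 4)
  proc-H needs (0, 0, 1) <= (2, 3, 4) -> finishes; pool += (1, 0, 0) = (3, 3, 4)
  proc-D needs (0, 3, 3) <= (3, 3, 4) -> finishes; pool += (2, 1, 2) = (5, 4, 6)


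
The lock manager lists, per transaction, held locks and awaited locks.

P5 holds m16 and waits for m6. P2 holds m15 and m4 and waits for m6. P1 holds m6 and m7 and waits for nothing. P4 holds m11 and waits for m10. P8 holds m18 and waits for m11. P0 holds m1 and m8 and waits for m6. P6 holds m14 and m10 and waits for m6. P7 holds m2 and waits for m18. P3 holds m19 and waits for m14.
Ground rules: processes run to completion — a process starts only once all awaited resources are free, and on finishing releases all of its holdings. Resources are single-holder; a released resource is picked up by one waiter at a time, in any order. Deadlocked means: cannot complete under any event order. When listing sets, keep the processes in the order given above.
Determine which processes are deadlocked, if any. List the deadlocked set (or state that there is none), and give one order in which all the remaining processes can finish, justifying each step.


The deadlocked set is empty.
Key observation: there is no circular wait here — follow any chain and it reaches a process that is free to run now.
A valid finishing order for the others: P1, P6, P3, P5, P4, P8, P2, P7, P0.
Check, step by step:
  run P1 (it waits on nothing); releases m6 and m7
  run P6 (all its waits — m6 — are resolved); releases m14 and m10
  run P3 (all its waits — m14 — are resolved); releases m19
  run P5 (all its waits — m6 — are resolved); releases m16
  run P4 (all its waits — m10 — are resolved); releases m11
  run P8 (all its waits — m11 — are resolved); releases m18
  run P2 (all its waits — m6 — are resolved); releases m15 and m4
  run P7 (all its waits — m18 — are resolved); releases m2
  run P0 (all its waits — m6 — are resolved); releases m1 and m8


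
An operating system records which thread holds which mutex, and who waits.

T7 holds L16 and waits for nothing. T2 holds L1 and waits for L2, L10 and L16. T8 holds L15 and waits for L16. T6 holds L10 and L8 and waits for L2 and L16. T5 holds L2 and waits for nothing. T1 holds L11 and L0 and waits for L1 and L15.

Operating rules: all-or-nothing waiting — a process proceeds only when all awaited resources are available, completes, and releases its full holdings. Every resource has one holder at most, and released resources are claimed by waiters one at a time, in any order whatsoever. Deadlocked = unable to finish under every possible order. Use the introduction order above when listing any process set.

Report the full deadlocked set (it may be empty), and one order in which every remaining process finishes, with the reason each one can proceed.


The deadlocked set is empty.
Key observation: all waits point, directly or indirectly, at processes that can finish, so nothing is permanently blocked.
A valid finishing order for the others: T5, T7, T6, T2, T8, T1.
Check, step by step:
  run T5 (it waits on nothing); releases L2
  run T7 (it waits on nothing); releases L16
  T6: everything it awaited (L2 and L16) is free; runs, freeing L10 and L8
  T2: everything it awaited (L2, L10 and L16) is free; runs, freeing L1
  T8: everything it awaited (L16) is free; runs, freeing L15
  T1: everything it awaited (L1 and L15) is free; runs, freeing L11 and L0


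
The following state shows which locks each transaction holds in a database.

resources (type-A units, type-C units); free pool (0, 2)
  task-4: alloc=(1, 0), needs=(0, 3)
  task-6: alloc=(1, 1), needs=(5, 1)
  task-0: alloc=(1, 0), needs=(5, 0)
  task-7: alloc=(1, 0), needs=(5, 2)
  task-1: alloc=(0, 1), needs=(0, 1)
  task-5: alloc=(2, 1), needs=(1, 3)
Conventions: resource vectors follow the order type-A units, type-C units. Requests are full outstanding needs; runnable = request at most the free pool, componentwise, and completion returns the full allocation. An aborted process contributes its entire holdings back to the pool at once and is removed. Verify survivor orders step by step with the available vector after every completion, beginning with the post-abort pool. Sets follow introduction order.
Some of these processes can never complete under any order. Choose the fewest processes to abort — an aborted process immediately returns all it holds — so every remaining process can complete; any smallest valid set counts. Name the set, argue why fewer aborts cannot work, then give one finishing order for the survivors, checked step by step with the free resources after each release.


Abort task-6 and task-7.
Key observation: task-0 could never have finished before the abort; with (2, 1) returned by task-6 and task-7, it fits at step 3.
Minimality, checking each single-abort alternative: task-4 alone leaves task-6 blocked (short on type-A units); task-6 alone leaves task-0 blocked (short on type-A units); task-0 alone leaves task-6 blocked (short on type-A units); task-7 alone leaves task-6 blocked (short on type-A units); task-1 alone leaves task-6 blocked (short on type-A units); task-5 alone leaves task-6 blocked (short on type-A units).
One survivor order: task-5, task-4, task-0, task-1. Verifying each step (post-abort pool first):
  pool = (2, 3)
  task-5 needs (1, 3) <= (2, 3) -> finishes; pool += (2, 1) = (4, 4)
  task-4 needs (0, 3) <= (4, 4) -> finishes; pool += (1, 0) = (5, 4)
  task-0 needs (5, 0) <= (5, 4) -> finishes; pool += (1, 0) = (6, 4)
  task-1 needs (0, 1) <= (6, 4) -> finishes; pool += (0, 1) = (6, 5)


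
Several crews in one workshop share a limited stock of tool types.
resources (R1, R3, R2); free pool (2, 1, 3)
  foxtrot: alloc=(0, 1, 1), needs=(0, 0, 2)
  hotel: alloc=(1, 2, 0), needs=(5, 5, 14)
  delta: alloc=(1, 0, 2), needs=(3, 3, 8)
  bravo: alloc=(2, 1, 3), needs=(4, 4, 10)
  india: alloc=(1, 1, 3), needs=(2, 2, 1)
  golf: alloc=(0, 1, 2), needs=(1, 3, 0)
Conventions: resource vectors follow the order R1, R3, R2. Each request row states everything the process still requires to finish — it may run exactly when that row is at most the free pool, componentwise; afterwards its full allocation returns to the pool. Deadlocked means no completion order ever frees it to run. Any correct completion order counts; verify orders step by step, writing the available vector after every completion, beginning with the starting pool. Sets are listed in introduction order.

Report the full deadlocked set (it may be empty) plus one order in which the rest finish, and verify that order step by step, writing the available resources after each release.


Nothing here is deadlocked.
Key observation: foxtrot fits the free pool immediately, and its release cascades until everyone finishes.
One completion order for the rest: foxtrot, india, golf, delta, bravo, hotel. Check, step by step:
  pool = (2, 1, 3)
  foxtrot: need (0, 0, 2) fits (2, 1, 3); releases (0, 1, 1), pool now (2, 2, 4)
  india: need (2, 2, 1) fits (2, 2, 4); releases (1, 1, 3), pool now (3, 3, 7)
  golf: need (1, 3, 0) fits (3, 3, 7); releases (0, 1, 2), pool now (3, 4, 9)
  delta: need (3, 3, 8) fits (3, 4, 9); releases (1, 0, 2), pool now (4, 4, 11)
  bravo: need (4, 4, 10) fits (4, 4, 11); releases (2, 1, 3), pool now (6, 5, 14)
  hotel: need (5, 5, 14) fits (6, 5, 14); releases (1, 2, 0), pool now (7, 7, 14)


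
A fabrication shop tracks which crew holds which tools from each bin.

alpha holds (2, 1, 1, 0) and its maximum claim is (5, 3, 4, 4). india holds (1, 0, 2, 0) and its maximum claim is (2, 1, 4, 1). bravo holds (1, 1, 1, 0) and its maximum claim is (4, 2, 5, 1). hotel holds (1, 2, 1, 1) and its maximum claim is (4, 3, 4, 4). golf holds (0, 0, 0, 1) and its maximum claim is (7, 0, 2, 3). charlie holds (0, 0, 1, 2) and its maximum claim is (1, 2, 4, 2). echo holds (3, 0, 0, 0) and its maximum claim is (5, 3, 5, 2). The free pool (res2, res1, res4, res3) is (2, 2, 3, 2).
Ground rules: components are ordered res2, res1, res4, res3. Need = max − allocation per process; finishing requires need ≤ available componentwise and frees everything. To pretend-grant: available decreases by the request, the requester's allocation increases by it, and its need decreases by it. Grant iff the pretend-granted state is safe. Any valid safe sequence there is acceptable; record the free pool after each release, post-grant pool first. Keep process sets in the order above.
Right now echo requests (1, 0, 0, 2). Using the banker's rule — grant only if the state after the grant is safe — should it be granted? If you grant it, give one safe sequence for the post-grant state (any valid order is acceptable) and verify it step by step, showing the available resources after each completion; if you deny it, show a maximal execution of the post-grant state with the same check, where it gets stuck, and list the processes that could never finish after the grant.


DENY. Granting would leave the state unsafe.
Key observation: after charlie, india the pool peaks at (2, 2, 6, 2), and each blocked process is short somewhere: alpha on res2, res3; bravo on res2; hotel on res2, res3; golf on res2; echo on res1.
Pretend the grant happened; the run charlie, india goes as far as possible. Check, step by step:
  pool = (1, 2, 3, 0)
  charlie needs (1, 2, 3, 0) <= (1, 2, 3, 0) -> finishes; pool += (0, 0, 1, 2) = (1, 2, 4, 2)
  india needs (1, 1, 2, 1) <= (1, 2, 4, 2) -> finishes; pool += (1, 0, 2, 0) = (2, 2, 6, 2)
  blocked: alpha wants (3, 2, 3, 4), pool (2, 2, 6, 2) — not enough res2 and res3
  blocked: bravo wants (3, 1, 4, 1), pool (2, 2, 6, 2) — not enough res2
  blocked: hotel wants (3, 1, 3, 3), pool (2, 2, 6, 2) — not enough res2 and res3
  blocked: golf wants (7, 0, 2, 2), pool (2, 2, 6, 2) — not enough res2
  blocked: echo wants (1, 3, 5, 0), pool (2, 2, 6, 2) — not enough res1
Processes that could never finish after the grant: alpha, bravo, hotel, golf and echo.


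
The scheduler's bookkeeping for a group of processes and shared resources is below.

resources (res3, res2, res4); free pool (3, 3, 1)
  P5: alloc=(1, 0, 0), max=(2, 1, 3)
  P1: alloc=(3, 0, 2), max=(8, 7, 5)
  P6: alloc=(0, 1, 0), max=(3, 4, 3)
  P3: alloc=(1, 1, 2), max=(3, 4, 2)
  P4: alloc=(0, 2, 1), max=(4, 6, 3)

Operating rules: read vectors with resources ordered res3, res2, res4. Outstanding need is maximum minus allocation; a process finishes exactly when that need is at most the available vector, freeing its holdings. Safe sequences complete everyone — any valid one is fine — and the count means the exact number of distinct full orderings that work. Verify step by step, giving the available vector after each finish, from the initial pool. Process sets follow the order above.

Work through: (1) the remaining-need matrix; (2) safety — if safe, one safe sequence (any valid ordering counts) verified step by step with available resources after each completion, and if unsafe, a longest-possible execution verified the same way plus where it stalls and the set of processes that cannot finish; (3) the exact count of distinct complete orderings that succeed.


(1) Remaining need (order res3, res2, res4):
  P5: (1, 1, 3)
  P1: (5, 7, 3)
  P6: (3, 3, 3)
  P3: (2, 3, 0)
  P4: (4, 4, 2)
(2) SAFE — a valid safe sequence is P3, P4, P6, P5, P1.
Key observation: P3 marks the first exact bind of the order: its need (2, 3, 0) fits the free (3, 3, 1) with zero slack on a requested resource.
Walking it through:
  pool = (3, 3, 1)
  run P3 (needs (2, 3, 0), free (3, 3, 1)); after release of (1, 1, 2) the pool is (4, 4, 3)
  run P4 (needs (4, 4, 2), free (4, 4, 3)); after release of (0, 2, 1) the pool is (4, 6, 4)
  run P6 (needs (3, 3, 3), free (4, 6, 4)); after release of (0, 1, 0) the pool is (4, 7, 4)
  run P5 (needs (1, 1, 3), free (4, 7, 4)); after release of (1, 0, 0) the pool is (5, 7, 4)
  run P1 (needs (5, 7, 3), free (5, 7, 4)); after release of (3, 0, 2) the pool is (8, 7, 6)
(3) Exactly 6 of the possible complete orderings are safe sequences.


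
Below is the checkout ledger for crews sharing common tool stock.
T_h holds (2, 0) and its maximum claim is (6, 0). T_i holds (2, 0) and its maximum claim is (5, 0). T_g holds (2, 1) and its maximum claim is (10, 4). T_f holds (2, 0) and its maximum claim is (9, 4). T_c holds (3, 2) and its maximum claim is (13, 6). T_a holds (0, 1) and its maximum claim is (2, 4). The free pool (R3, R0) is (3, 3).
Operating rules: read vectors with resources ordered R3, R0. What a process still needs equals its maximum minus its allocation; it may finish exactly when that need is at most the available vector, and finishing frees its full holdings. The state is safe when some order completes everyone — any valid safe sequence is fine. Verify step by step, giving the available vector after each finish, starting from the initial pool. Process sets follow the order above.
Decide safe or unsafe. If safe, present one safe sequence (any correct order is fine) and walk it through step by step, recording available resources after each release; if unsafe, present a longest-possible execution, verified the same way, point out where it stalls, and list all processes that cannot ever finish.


SAFE. One safe sequence: T_i, T_a, T_h, T_f, T_g, T_c.
Key observation: the first exact fit in this order is T_i — it needs (3, 0) with (3, 3) free, meeting a requested resource to the last unit.
Check, step by step:
  pool = (3, 3)
  T_i: need (3, 0) fits (3, 3); releases (2, 0), pool now (5, 3)
  T_a: need (2, 3) fits (5, 3); releases (0, 1), pool now (5, 4)
  T_h: need (4, 0) fits (5, 4); releases (2, 0), pool now (7, 4)
  T_f: need (7, 4) fits (7, 4); releases (2, 0), pool now (9, 4)
  T_g: need (8, 3) fits (9, 4); releases (2, 1), pool now (11, 5)
  T_c: need (10, 4) fits (11, 5); releases (3, 2), pool now (14, 7)


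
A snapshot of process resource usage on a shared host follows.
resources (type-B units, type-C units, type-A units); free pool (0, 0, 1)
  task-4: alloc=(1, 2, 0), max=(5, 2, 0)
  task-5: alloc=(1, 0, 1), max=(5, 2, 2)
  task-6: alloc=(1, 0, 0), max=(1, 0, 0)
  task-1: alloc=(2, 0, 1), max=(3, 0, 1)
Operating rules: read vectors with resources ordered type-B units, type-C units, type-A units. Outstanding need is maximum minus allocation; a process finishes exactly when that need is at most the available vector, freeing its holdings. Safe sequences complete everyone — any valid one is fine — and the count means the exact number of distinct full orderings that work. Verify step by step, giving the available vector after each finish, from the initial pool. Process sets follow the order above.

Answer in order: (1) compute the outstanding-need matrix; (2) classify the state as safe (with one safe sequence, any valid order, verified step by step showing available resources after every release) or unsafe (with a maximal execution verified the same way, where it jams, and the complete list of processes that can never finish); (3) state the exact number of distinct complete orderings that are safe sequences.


(1) Remaining need (order type-B units, type-C units, type-A units):
  task-4: (4, 0, 0)
  task-5: (4, 2, 1)
  task-6: (0, 0, 0)
  task-1: (1, 0, 0)
(2) The state is UNSAFE.
Key observation: the wall is type-B units: completing task-6, task-1 brings the pool only to (3, 0, 2), and all the rest need more.
Going as far as possible: task-6, task-1; after that, nothing fits. Walking it through:
  pool = (0, 0, 1)
  task-6: need (0, 0, 0) fits (0, 0, 1); releases (1, 0, 0), pool now (1, 0, 1)
  task-1: need (1, 0, 0) fits (1, 0, 1); releases (2, 0, 1), pool now (3, 0, 2)
  task-4 still needs (4, 0, 0) but only (3, 0, 2) is free — short on type-B units
  task-5 still needs (4, 2, 1) but only (3, 0, 2) is free — short on type-B units and type-C units
Never able to finish: task-4 and task-5.
(3) Precisely 0 of the possible complete orderings are safe sequences.


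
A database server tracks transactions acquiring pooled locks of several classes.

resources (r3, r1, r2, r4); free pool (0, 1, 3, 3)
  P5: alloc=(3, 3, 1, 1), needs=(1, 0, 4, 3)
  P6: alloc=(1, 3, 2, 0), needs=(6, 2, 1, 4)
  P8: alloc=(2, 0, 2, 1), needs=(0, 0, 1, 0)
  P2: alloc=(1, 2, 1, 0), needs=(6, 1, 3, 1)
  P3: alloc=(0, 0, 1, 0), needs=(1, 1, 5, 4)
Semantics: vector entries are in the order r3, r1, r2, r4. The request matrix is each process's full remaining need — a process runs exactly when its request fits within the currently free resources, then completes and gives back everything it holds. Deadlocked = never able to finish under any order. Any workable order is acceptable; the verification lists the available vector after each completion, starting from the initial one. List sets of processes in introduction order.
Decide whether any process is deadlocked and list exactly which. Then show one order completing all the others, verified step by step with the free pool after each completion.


Deadlocked set: P6 and P2.
Key observation: no order helps: past P8, P5, P3, the free pool tops out at (5, 4, 7, 5), below what each blocked process needs in r3.
The rest can finish in the order P8, P5, P3. Step-by-step check:
  pool = (0, 1, 3, 3)
  P8: need (0, 0, 1, 0) fits (0, 1, 3, 3); releases (2, 0, 2, 1), pool now (2, 1, 5, 4)
  P5: need (1, 0, 4, 3) fits (2, 1, 5, 4); releases (3, 3, 1, 1), pool now (5, 4, 6, 5)
  P3: need (1, 1, 5, 4) fits (5, 4, 6, 5); releases (0, 0, 1, 0), pool now (5, 4, 7, 5)
The blocked processes can never fit:
  P6 still needs (6, 2, 1, 4) but only (5, 4, 7, 5) is free — short on r3
  P2 still needs (6, 1, 3, 1) but only (5, 4, 7, 5) is free — short on r3


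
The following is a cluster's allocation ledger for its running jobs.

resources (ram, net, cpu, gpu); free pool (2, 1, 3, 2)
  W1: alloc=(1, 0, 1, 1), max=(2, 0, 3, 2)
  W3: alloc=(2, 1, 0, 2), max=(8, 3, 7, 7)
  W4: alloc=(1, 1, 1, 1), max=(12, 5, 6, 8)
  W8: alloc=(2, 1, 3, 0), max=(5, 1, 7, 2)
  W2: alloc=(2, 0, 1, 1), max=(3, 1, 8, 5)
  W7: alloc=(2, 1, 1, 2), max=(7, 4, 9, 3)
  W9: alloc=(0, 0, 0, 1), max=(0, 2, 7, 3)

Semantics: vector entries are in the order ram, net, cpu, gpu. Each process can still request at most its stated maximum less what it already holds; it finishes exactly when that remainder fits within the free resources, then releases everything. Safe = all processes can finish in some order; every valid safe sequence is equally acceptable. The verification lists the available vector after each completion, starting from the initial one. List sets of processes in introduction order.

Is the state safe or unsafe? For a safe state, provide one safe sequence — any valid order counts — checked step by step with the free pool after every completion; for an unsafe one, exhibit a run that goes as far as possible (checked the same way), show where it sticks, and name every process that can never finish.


The state is SAFE; one workable sequence: W1, W8, W9, W2, W3, W7, W4.
Key observation: reading the order forward, W8 is the first process whose need (3, 0, 4, 2) meets the free pool (3, 1, 4, 3) exactly on a resource it requests.
Walking it through:
  pool = (2, 1, 3, 2)
  run W1 (needs (1, 0, 2, 1), free (2, 1, 3, 2)); after release of (1, 0, 1, 1) the pool is (3, 1, 4, 3)
  run W8 (needs (3, 0, 4, 2), free (3, 1, 4, 3)); after release of (2, 1, 3, 0) the pool is (5, 2, 7, 3)
  run W9 (needs (0, 2, 7, 2), free (5, 2, 7, 3)); after release of (0, 0, 0, 1) the pool is (5, 2, 7, 4)
  run W2 (needs (1, 1, 7, 4), free (5, 2, 7, 4)); after release of (2, 0, 1, 1) the pool is (7, 2, 8, 5)
  run W3 (needs (6, 2, 7, 5), free (7, 2, 8, 5)); after release of (2, 1, 0, 2) the pool is (9, 3, 8, 7)
  run W7 (needs (5, 3, 8, 1), free (9, 3, 8, 7)); after release of (2, 1, 1, 2) the pool is (11, 4, 9, 9)
  run W4 (needs (11, 4, 5, 7), free (11, 4, 9, 9)); after release of (1, 1, 1, 1) the pool is (12, 5, 10, 10)


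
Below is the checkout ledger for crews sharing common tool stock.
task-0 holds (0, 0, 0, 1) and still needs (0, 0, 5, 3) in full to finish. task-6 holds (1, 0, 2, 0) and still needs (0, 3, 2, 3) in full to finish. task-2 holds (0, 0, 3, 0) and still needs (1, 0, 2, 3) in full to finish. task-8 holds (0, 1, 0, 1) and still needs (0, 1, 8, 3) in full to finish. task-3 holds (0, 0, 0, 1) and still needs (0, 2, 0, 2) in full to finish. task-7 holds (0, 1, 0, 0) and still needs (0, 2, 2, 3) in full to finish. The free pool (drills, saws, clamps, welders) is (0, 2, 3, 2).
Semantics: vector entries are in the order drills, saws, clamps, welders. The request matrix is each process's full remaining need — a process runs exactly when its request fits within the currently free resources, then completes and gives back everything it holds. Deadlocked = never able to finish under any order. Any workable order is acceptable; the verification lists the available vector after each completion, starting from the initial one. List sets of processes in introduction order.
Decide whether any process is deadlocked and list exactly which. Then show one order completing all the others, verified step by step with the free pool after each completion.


The deadlocked set is empty.
Key observation: task-3 fits the free pool immediately, and its release cascades until everyone finishes.
One completion order for the rest: task-3, task-7, task-6, task-0, task-2, task-8. Walking it through:
  pool = (0, 2, 3, 2)
  run task-3 (needs (0, 2, 0, 2), free (0, 2, 3, 2)); after release of (0, 0, 0, 1) the pool is (0, 2, 3, 3)
  run task-7 (needs (0, 2, 2, 3), free (0, 2, 3, 3)); after release of (0, 1, 0, 0) the pool is (0, 3, 3, 3)
  run task-6 (needs (0, 3, 2, 3), free (0, 3, 3, 3)); after release of (1, 0, 2, 0) the pool is (1, 3, 5, 3)
  run task-0 (needs (0, 0, 5, 3), free (1, 3, 5, 3)); after release of (0, 0, 0, 1) the pool is (1, 3, 5, 4)
  run task-2 (needs (1, 0, 2, 3), free (1, 3, 5, 4)); after release of (0, 0, 3, 0) the pool is (1, 3, 8, 4)
  run task-8 (needs (0, 1, 8, 3), free (1, 3, 8, 4)); after release of (0, 1, 0, 1) the pool is (1, 4, 8, 5)


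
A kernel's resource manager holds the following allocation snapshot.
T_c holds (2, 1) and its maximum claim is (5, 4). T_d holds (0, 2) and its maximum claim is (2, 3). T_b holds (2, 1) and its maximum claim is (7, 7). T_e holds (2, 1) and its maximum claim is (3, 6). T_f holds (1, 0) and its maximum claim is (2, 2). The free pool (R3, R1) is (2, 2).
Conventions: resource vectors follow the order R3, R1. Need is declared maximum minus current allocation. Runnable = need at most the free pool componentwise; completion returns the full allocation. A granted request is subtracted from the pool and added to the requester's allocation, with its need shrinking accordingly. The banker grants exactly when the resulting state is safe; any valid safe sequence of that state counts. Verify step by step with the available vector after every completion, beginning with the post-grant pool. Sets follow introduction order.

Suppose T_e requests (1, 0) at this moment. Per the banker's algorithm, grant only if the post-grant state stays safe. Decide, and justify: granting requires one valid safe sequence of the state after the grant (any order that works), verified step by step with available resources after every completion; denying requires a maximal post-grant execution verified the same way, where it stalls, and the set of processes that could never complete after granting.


DENY — the pretend-granted state is unsafe.
Key observation: after T_f, T_d the pool peaks at (2, 4), and each blocked process is short somewhere: T_c on R3; T_b on R3, R1; T_e on R1.
On the post-grant state, T_f, T_d is a maximal run — nothing extends it. Step-by-step check:
  pool = (1, 2)
  run T_f (needs (1, 2), free (1, 2)); after release of (1, 0) the pool is (2, 2)
  run T_d (needs (2, 1), free (2, 2)); after release of (0, 2) the pool is (2, 4)
  T_c still needs (3, 3) but only (2, 4) is free — short on R3
  T_b still needs (5, 6) but only (2, 4) is free — short on R3 and R1
  T_e still needs (0, 5) but only (2, 4) is free — short on R1
Post-grant, the permanently blocked set is T_c, T_b and T_e.


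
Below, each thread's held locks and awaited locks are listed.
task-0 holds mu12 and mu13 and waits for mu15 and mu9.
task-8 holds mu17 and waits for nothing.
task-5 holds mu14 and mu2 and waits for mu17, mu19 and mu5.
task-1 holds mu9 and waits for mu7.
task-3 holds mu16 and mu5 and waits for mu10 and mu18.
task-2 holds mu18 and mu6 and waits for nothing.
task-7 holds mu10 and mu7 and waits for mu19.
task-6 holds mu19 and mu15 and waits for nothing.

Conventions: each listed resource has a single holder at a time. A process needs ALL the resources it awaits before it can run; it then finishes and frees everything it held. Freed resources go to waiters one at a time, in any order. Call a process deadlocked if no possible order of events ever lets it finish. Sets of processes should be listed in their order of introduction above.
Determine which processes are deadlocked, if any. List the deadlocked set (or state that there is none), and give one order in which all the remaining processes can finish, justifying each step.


The deadlocked set is empty.
Key observation: there is no circular wait here — follow any chain and it reaches a process that is free to run now.
One completion order for the rest: task-6, task-8, task-7, task-2, task-3, task-1, task-5, task-0.
Walking it through:
  task-6 waits on nothing -> runs at once and releases mu19 and mu15
  task-8 waits on nothing -> runs at once and releases mu17
  task-7 waits on mu19 — all released -> runs and releases mu10 and mu7
  task-2 waits on nothing -> runs at once and releases mu18 and mu6
  task-3 waits on mu10 and mu18 — all released -> runs and releases mu16 and mu5
  task-1 waits on mu7 — all released -> runs and releases mu9
  task-5 waits on mu17, mu19 and mu5 — all released -> runs and releases mu14 and mu2
  task-0 waits on mu15 and mu9 — all released -> runs and releases mu12 and mu13


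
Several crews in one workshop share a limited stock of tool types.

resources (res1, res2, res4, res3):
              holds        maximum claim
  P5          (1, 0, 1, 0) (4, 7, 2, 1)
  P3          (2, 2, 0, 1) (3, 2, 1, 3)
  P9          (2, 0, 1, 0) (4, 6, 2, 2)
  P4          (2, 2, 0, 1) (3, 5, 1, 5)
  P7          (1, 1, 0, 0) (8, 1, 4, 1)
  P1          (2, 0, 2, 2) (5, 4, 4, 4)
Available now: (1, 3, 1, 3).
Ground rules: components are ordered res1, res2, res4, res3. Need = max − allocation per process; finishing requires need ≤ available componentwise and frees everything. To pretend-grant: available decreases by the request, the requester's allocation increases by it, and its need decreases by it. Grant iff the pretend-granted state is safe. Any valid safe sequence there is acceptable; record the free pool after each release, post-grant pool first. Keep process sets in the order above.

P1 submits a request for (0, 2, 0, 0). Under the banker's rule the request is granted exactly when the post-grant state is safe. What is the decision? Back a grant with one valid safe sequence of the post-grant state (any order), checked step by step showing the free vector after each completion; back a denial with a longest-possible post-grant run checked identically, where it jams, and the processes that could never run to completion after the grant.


DENY: after the grant no complete ordering would exist.
Key observation: after P3, P4 the pool peaks at (5, 5, 1, 5), and each blocked process is short somewhere: P5 on res2; P9 on res2; P7 on res1, res4; P1 on res4.
Pretend the grant happened; the run P3, P4 goes as far as possible. Step-by-step check:
  pool = (1, 1, 1, 3)
  P3 needs (1, 0, 1, 2) <= (1, 1, 1, 3) -> finishes; pool += (2, 2, 0, 1) = (3, 3, 1, 4)
  P4 needs (1, 3, 1, 4) <= (3, 3, 1, 4) -> finishes; pool += (2, 2, 0, 1) = (5, 5, 1, 5)
  blocked: P5 wants (3, 7, 1, 1), pool (5, 5, 1, 5) — not enough res2
  blocked: P9 wants (2, 6, 1, 2), pool (5, 5, 1, 5) — not enough res2
  blocked: P7 wants (7, 0, 4, 1), pool (5, 5, 1, 5) — not enough res1 and res4
  blocked: P1 wants (3, 2, 2, 2), pool (5, 5, 1, 5) — not enough res4
Post-grant, the permanently blocked set is P5, P9, P7 and P1.


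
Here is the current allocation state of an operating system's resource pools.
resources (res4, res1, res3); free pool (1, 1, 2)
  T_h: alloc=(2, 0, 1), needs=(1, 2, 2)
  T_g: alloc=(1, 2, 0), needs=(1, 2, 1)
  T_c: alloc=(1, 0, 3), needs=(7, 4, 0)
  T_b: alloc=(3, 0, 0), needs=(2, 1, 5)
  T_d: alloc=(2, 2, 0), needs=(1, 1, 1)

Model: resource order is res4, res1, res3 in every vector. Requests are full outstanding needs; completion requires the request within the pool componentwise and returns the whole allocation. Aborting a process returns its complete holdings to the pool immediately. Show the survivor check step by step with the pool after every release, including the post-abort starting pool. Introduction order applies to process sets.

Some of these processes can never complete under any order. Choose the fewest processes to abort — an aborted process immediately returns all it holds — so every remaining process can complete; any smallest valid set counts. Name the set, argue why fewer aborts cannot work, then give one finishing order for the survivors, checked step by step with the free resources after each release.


Abort T_c.
Key observation: T_b could never have finished before the abort; with (1, 0, 3) returned by T_c, it fits at step 2.
No smaller set exists: with zero aborts the deadlock remains.
The survivors complete as T_d, T_b, T_g, T_h. Check, step by step (starting from the post-abort pool):
  pool = (2, 1, 5)
  T_d: need (1, 1, 1) fits (2, 1, 5); releases (2, 2, 0), pool now (4, 3, 5)
  T_b: need (2, 1, 5) fits (4, 3, 5); releases (3, 0, 0), pool now (7, 3, 5)
  T_g: need (1, 2, 1) fits (7, 3, 5); releases (1, 2, 0), pool now (8, 5, 5)
  T_h: need (1, 2, 2) fits (8, 5, 5); releases (2, 0, 1), pool now (10, 5, 6)


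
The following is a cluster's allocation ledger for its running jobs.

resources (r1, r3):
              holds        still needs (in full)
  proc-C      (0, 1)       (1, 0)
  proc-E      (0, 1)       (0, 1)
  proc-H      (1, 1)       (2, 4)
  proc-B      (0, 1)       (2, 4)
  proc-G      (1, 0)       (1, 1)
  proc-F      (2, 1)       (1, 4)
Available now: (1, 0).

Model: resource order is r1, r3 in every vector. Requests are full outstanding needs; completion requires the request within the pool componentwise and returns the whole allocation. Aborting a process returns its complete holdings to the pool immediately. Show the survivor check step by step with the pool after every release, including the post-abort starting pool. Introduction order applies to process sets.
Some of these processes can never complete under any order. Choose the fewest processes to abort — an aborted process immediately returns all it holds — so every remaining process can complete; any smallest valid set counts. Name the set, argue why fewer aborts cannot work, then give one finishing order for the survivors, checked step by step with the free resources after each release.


Abort proc-H and proc-F.
Key observation: the returned (3, 2) from proc-H and proc-F is what brings proc-B — unrunnable before, under any order — into play at step 4.
No one abort is enough; case by case: proc-C alone leaves proc-H blocked (short on r3); proc-E alone leaves proc-H blocked (short on r3); proc-H alone leaves proc-B blocked (short on r3); proc-B alone leaves proc-H blocked (short on r3); proc-G alone leaves proc-H blocked (short on r3); proc-F alone leaves proc-H blocked (short on r3).
Survivors finish in the order: proc-E, proc-C, proc-G, proc-B. Walking it through (pool after the aborts first):
  pool = (4, 2)
  proc-E: need (0, 1) fits (4, 2); releases (0, 1), pool now (4, 3)
  proc-C: need (1, 0) fits (4, 3); releases (0, 1), pool now (4, 4)
  proc-G: need (1, 1) fits (4, 4); releases (1, 0), pool now (5, 4)
  proc-B: need (2, 4) fits (5, 4); releases (0, 1), pool now (5, 5)


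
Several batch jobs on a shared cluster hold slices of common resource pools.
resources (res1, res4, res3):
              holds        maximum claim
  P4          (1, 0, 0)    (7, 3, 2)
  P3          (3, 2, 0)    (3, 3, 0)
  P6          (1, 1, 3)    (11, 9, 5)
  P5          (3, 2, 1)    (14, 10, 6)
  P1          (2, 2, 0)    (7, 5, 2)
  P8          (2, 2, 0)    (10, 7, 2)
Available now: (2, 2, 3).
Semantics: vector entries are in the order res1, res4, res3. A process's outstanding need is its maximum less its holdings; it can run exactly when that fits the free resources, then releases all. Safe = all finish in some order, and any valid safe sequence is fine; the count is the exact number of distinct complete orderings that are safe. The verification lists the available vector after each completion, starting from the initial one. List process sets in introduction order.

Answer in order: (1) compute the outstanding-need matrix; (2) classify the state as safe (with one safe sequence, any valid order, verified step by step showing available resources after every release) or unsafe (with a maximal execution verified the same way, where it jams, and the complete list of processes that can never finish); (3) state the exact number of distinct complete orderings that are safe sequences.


(1) Need matrix, components ordered res1, res4, res3:
  P4: (6, 3, 2)
  P3: (0, 1, 0)
  P6: (10, 8, 2)
  P5: (11, 8, 5)
  P1: (5, 3, 2)
  P8: (8, 5, 2)
(2) The state is SAFE; one workable sequence: P3, P1, P4, P8, P6, P5.
Key observation: the order's first zero-slack moment is P1 ((5, 3, 2) needed, (5, 4, 3) free — a requested resource with nothing to spare).
Step-by-step check:
  pool = (2, 2, 3)
  run P3 (needs (0, 1, 0), free (2, 2, 3)); after release of (3, 2, 0) the pool is (5, 4, 3)
  run P1 (needs (5, 3, 2), free (5, 4, 3)); after release of (2, 2, 0) the pool is (7, 6, 3)
  run P4 (needs (6, 3, 2), free (7, 6, 3)); after release of (1, 0, 0) the pool is (8, 6, 3)
  run P8 (needs (8, 5, 2), free (8, 6, 3)); after release of (2, 2, 0) the pool is (10, 8, 3)
  run P6 (needs (10, 8, 2), free (10, 8, 3)); after release of (1, 1, 3) the pool is (11, 9, 6)
  run P5 (needs (11, 8, 5), free (11, 9, 6)); after release of (3, 2, 1) the pool is (14, 11, 7)
(3) Exactly 1 of the possible complete orderings is a safe sequence.


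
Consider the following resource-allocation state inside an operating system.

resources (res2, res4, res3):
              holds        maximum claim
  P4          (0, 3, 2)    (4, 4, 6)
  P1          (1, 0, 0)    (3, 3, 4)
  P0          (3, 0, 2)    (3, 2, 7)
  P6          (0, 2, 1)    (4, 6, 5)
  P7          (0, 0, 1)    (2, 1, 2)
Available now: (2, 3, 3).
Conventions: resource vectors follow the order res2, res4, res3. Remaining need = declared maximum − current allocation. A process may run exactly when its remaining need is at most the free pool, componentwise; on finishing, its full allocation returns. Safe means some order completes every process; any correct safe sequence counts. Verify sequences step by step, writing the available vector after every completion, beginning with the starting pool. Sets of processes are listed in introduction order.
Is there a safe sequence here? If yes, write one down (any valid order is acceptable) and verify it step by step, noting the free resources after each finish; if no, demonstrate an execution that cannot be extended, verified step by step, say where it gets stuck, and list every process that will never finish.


UNSAFE — no complete ordering exists.
Key observation: after P7, P1 the pool peaks at (3, 3, 4), and each blocked process is short somewhere: P4 on res2; P0 on res3; P6 on res2, res4.
The run P7, P1 cannot be extended any further. Step-by-step check:
  pool = (2, 3, 3)
  P7 needs (2, 1, 1) <= (2, 3, 3) -> finishes; pool += (0, 0, 1) = (2, 3, 4)
  P1 needs (2, 3, 4) <= (2, 3, 4) -> finishes; pool += (1, 0, 0) = (3, 3, 4)
  P4 cannot run: need (4, 1, 4) vs free (3, 3, 4) (insufficient res2)
  P0 cannot run: need (0, 2, 5) vs free (3, 3, 4) (insufficient res3)
  P6 cannot run: need (4, 4, 4) vs free (3, 3, 4) (insufficient res2 and res4)
Never able to finish: P4, P0 and P6.
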